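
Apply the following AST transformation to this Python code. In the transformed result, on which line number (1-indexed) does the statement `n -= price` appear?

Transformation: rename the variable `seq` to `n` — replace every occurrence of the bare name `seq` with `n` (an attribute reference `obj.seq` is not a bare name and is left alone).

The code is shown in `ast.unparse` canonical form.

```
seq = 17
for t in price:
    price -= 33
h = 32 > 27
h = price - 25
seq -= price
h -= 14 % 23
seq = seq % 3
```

6

Transformed code:
n = 17
for t in price:
    price -= 33
h = 32 > 27
h = price - 25
n -= price
h -= 14 % 23
n = n % 3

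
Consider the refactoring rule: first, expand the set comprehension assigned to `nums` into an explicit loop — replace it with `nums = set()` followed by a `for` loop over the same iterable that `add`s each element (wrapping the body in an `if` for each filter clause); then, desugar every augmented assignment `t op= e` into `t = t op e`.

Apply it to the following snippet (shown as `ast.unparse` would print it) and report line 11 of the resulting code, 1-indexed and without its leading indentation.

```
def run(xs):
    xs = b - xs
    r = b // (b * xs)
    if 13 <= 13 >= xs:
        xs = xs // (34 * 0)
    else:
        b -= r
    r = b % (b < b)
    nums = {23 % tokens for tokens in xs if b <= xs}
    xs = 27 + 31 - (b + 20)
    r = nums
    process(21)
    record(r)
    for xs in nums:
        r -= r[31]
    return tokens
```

Transformed code:
def run(xs):
    xs = b - xs
    r = b // (b * xs)
    if 13 <= 13 >= xs:
        xs = xs // (34 * 0)
    else:
        b = b - r
    r = b % (b < b)
    nums = set()
    for tokens in xs:
        if b <= xs:
            nums.add(23 % tokens)
    xs = 27 + 31 - (b + 20)
    r = nums
    process(21)
    record(r)
    for xs in nums:
        r = r - r[31]
    return tokens

if b <= xs:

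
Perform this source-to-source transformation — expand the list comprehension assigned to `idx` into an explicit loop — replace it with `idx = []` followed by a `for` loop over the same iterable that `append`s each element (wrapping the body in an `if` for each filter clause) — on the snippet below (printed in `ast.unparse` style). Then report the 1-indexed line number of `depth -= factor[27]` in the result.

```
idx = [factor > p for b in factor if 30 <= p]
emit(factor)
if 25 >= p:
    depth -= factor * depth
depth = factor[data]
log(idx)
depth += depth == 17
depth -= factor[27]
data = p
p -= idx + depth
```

11

Transformed code:
idx = []
for b in factor:
    if 30 <= p:
        idx.append(factor > p)
emit(factor)
if 25 >= p:
    depth -= factor * depth
depth = factor[data]
log(idx)
depth += depth == 17
depth -= factor[27]
data = p
p -= idx + depth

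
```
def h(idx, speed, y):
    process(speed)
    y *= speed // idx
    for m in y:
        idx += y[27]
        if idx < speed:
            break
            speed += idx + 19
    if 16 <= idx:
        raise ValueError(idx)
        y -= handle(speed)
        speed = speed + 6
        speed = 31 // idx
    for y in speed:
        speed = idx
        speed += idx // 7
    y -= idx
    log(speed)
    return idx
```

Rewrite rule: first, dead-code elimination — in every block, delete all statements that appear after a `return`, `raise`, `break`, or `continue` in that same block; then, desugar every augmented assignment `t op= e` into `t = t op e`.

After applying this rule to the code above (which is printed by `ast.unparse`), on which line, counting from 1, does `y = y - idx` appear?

Transformed code:
def h(idx, speed, y):
    process(speed)
    y = y * (speed // idx)
    for m in y:
        idx = idx + y[27]
        if idx < speed:
            break
    if 16 <= idx:
        raise ValueError(idx)
    for y in speed:
        speed = idx
        speed = speed + idx // 7
    y = y - idx
    log(speed)
    return idx

13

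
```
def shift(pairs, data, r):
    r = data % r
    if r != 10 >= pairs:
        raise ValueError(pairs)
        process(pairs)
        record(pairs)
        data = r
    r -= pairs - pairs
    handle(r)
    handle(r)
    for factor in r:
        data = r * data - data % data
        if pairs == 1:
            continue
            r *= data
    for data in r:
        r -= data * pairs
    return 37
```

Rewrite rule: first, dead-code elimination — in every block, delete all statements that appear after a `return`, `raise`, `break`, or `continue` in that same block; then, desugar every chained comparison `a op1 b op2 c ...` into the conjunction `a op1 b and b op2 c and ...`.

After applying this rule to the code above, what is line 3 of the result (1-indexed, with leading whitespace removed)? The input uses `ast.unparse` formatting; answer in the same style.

if r != 10 and 10 >= pairs:

Transformed code:
def shift(pairs, data, r):
    r = data % r
    if r != 10 and 10 >= pairs:
        raise ValueError(pairs)
    r -= pairs - pairs
    handle(r)
    handle(r)
    for factor in r:
        data = r * data - data % data
        if pairs == 1:
            continue
    for data in r:
        r -= data * pairs
    return 37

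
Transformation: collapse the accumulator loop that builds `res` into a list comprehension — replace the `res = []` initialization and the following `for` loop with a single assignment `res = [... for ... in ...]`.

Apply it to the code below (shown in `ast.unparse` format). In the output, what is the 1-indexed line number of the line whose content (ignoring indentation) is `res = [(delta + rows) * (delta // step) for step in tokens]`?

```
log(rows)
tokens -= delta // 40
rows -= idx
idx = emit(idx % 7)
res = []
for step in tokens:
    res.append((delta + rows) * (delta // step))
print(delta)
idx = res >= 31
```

5

Transformed code:
log(rows)
tokens -= delta // 40
rows -= idx
idx = emit(idx % 7)
res = [(delta + rows) * (delta // step) for step in tokens]
print(delta)
idx = res >= 31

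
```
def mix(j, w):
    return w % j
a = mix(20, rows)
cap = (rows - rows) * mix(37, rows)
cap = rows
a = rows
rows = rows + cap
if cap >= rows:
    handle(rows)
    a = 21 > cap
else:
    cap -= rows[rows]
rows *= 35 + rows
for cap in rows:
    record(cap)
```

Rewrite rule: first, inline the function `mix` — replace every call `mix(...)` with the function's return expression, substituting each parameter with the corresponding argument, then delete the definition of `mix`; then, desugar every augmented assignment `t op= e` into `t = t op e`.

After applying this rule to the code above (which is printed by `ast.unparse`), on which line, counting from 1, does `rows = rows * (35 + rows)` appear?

Transformed code:
a = rows % 20
cap = (rows - rows) * (rows % 37)
cap = rows
a = rows
rows = rows + cap
if cap >= rows:
    handle(rows)
    a = 21 > cap
else:
    cap = cap - rows[rows]
rows = rows * (35 + rows)
for cap in rows:
    record(cap)

11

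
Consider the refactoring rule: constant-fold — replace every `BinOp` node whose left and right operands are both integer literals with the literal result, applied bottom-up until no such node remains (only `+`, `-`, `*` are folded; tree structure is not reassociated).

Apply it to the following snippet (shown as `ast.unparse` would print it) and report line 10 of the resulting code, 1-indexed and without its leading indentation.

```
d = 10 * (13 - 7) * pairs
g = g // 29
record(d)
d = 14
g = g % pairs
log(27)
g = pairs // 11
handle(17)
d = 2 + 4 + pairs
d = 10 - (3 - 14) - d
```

Transformed code:
d = 60 * pairs
g = g // 29
record(d)
d = 14
g = g % pairs
log(27)
g = pairs // 11
handle(17)
d = 6 + pairs
d = 21 - d

d = 21 - d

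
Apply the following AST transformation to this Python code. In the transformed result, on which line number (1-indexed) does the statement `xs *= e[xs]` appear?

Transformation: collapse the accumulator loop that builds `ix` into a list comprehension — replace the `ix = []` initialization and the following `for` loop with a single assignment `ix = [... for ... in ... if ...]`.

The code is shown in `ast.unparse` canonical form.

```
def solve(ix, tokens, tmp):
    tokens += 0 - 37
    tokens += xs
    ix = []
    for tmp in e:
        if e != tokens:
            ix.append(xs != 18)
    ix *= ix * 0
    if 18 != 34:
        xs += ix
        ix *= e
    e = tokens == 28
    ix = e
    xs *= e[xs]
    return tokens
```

11

Transformed code:
def solve(ix, tokens, tmp):
    tokens += 0 - 37
    tokens += xs
    ix = [xs != 18 for tmp in e if e != tokens]
    ix *= ix * 0
    if 18 != 34:
        xs += ix
        ix *= e
    e = tokens == 28
    ix = e
    xs *= e[xs]
    return tokens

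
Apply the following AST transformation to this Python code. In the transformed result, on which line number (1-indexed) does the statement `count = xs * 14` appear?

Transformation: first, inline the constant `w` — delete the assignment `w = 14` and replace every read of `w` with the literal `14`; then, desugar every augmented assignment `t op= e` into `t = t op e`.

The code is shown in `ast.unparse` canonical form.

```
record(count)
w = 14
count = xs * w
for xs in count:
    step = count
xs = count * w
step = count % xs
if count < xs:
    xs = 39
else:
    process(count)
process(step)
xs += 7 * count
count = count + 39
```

2

Transformed code:
record(count)
count = xs * 14
for xs in count:
    step = count
xs = count * 14
step = count % xs
if count < xs:
    xs = 39
else:
    process(count)
process(step)
xs = xs + 7 * count
count = count + 39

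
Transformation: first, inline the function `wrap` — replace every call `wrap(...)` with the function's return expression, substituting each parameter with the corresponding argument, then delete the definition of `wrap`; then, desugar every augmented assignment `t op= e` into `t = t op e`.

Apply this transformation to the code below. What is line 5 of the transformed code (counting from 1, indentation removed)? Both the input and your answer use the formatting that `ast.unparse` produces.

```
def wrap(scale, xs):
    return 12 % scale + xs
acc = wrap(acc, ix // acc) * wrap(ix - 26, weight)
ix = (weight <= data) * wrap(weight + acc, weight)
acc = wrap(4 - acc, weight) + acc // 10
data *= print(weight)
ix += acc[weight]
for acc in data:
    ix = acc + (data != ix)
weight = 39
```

Transformed code:
acc = (12 % acc + ix // acc) * (12 % (ix - 26) + weight)
ix = (weight <= data) * (12 % (weight + acc) + weight)
acc = 12 % (4 - acc) + weight + acc // 10
data = data * print(weight)
ix = ix + acc[weight]
for acc in data:
    ix = acc + (data != ix)
weight = 39

ix = ix + acc[weight]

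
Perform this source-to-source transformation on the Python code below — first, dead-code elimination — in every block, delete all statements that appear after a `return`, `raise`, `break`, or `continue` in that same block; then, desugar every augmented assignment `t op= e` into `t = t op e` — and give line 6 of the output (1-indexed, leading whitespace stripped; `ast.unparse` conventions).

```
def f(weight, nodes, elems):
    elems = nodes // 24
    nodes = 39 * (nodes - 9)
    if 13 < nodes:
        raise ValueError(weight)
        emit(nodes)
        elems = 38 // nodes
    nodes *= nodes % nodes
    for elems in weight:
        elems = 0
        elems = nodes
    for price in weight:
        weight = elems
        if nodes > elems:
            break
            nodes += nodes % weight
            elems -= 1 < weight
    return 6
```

Transformed code:
def f(weight, nodes, elems):
    elems = nodes // 24
    nodes = 39 * (nodes - 9)
    if 13 < nodes:
        raise ValueError(weight)
    nodes = nodes * (nodes % nodes)
    for elems in weight:
        elems = 0
        elems = nodes
    for price in weight:
        weight = elems
        if nodes > elems:
            break
    return 6

nodes = nodes * (nodes % nodes)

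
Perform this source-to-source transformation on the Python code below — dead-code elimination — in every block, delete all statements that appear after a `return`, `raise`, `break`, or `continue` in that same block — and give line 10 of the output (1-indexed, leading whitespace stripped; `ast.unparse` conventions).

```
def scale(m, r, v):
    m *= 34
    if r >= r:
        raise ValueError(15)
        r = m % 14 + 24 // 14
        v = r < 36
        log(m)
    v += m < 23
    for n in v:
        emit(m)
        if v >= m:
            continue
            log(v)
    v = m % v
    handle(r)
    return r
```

v = m % v

Transformed code:
def scale(m, r, v):
    m *= 34
    if r >= r:
        raise ValueError(15)
    v += m < 23
    for n in v:
        emit(m)
        if v >= m:
            continue
    v = m % v
    handle(r)
    return r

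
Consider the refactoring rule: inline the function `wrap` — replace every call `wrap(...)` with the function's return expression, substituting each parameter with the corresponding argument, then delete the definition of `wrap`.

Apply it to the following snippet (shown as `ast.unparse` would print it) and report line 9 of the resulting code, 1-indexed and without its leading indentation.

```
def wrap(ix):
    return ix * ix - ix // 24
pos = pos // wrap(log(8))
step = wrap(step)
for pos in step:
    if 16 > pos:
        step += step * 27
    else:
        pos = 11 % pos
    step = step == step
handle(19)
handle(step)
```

Transformed code:
pos = pos // (log(8) * log(8) - log(8) // 24)
step = step * step - step // 24
for pos in step:
    if 16 > pos:
        step += step * 27
    else:
        pos = 11 % pos
    step = step == step
handle(19)
handle(step)

handle(19)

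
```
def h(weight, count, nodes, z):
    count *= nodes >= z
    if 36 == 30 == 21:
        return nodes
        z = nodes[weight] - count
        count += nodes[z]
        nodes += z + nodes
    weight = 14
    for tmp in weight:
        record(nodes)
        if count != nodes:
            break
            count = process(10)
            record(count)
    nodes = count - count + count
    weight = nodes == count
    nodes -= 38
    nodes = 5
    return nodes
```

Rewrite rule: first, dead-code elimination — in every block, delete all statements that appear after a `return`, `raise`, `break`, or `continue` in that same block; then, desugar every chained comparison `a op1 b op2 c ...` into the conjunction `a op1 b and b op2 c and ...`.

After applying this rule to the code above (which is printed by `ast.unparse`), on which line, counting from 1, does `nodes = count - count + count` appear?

10

Transformed code:
def h(weight, count, nodes, z):
    count *= nodes >= z
    if 36 == 30 and 30 == 21:
        return nodes
    weight = 14
    for tmp in weight:
        record(nodes)
        if count != nodes:
            break
    nodes = count - count + count
    weight = nodes == count
    nodes -= 38
    nodes = 5
    return nodes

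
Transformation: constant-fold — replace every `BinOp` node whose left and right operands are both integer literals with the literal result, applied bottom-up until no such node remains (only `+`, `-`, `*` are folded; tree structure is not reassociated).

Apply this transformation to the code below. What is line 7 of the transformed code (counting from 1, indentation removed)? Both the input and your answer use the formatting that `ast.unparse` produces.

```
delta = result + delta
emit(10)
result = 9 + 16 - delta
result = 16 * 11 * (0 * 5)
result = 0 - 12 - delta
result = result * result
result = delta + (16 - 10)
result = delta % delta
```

result = delta + 6

Transformed code:
delta = result + delta
emit(10)
result = 25 - delta
result = 0
result = -12 - delta
result = result * result
result = delta + 6
result = delta % delta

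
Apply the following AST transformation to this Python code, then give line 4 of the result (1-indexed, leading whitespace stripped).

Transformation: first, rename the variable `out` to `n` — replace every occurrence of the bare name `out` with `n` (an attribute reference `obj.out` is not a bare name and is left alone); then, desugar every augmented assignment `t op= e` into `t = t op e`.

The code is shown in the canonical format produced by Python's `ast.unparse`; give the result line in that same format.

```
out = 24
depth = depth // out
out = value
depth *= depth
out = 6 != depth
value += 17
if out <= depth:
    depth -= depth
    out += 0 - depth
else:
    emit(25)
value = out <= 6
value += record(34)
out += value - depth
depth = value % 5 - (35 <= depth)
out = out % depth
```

Transformed code:
n = 24
depth = depth // n
n = value
depth = depth * depth
n = 6 != depth
value = value + 17
if n <= depth:
    depth = depth - depth
    n = n + (0 - depth)
else:
    emit(25)
value = n <= 6
value = value + record(34)
n = n + (value - depth)
depth = value % 5 - (35 <= depth)
n = n % depth

depth = depth * depth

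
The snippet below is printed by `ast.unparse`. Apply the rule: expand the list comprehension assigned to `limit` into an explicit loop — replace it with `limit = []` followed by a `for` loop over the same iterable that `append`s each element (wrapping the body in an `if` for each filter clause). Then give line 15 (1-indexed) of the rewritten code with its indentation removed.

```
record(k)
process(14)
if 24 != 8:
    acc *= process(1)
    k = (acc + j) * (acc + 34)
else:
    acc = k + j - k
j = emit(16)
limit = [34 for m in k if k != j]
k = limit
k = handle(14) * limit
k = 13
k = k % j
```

Transformed code:
record(k)
process(14)
if 24 != 8:
    acc *= process(1)
    k = (acc + j) * (acc + 34)
else:
    acc = k + j - k
j = emit(16)
limit = []
for m in k:
    if k != j:
        limit.append(34)
k = limit
k = handle(14) * limit
k = 13
k = k % j

k = 13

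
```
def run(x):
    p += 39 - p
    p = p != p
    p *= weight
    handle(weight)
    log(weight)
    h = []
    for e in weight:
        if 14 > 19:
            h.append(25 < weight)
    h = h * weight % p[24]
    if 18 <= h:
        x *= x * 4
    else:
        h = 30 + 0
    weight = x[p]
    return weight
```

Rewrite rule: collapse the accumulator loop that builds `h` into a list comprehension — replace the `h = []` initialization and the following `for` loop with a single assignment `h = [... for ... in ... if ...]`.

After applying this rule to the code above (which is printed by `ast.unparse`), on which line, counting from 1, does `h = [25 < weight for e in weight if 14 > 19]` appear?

7

Transformed code:
def run(x):
    p += 39 - p
    p = p != p
    p *= weight
    handle(weight)
    log(weight)
    h = [25 < weight for e in weight if 14 > 19]
    h = h * weight % p[24]
    if 18 <= h:
        x *= x * 4
    else:
        h = 30 + 0
    weight = x[p]
    return weight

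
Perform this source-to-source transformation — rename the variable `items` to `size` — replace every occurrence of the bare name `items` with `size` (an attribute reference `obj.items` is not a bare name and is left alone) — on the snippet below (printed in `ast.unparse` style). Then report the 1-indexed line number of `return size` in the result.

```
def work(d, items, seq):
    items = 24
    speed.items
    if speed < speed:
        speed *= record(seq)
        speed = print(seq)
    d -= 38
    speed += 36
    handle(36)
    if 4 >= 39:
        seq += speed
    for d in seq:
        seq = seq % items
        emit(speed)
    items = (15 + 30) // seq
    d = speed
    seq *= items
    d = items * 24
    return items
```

Transformed code:
def work(d, size, seq):
    size = 24
    speed.items
    if speed < speed:
        speed *= record(seq)
        speed = print(seq)
    d -= 38
    speed += 36
    handle(36)
    if 4 >= 39:
        seq += speed
    for d in seq:
        seq = seq % size
        emit(speed)
    size = (15 + 30) // seq
    d = speed
    seq *= size
    d = size * 24
    return size

19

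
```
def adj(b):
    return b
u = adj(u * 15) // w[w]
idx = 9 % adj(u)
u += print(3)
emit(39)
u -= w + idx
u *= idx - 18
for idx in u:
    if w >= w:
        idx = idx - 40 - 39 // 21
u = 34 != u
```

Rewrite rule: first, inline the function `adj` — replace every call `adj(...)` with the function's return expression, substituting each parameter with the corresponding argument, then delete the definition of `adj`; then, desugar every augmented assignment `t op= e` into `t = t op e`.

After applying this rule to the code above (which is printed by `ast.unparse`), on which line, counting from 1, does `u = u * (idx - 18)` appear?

Transformed code:
u = u * 15 // w[w]
idx = 9 % u
u = u + print(3)
emit(39)
u = u - (w + idx)
u = u * (idx - 18)
for idx in u:
    if w >= w:
        idx = idx - 40 - 39 // 21
u = 34 != u

6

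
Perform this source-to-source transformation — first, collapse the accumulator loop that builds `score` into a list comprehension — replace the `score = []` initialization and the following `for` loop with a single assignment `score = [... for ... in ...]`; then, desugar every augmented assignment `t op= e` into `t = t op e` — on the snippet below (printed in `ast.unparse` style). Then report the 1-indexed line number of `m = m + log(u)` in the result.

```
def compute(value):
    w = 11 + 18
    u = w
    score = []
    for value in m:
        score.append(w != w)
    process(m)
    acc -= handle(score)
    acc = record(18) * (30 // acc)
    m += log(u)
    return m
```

8

Transformed code:
def compute(value):
    w = 11 + 18
    u = w
    score = [w != w for value in m]
    process(m)
    acc = acc - handle(score)
    acc = record(18) * (30 // acc)
    m = m + log(u)
    return m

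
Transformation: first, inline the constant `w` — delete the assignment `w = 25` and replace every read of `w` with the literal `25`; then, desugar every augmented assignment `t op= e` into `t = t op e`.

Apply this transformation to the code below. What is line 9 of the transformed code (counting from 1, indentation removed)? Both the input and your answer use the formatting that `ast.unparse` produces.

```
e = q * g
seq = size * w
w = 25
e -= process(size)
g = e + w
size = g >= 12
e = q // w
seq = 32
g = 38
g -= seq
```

g = g - seq

Transformed code:
e = q * g
seq = size * 25
e = e - process(size)
g = e + 25
size = g >= 12
e = q // 25
seq = 32
g = 38
g = g - seq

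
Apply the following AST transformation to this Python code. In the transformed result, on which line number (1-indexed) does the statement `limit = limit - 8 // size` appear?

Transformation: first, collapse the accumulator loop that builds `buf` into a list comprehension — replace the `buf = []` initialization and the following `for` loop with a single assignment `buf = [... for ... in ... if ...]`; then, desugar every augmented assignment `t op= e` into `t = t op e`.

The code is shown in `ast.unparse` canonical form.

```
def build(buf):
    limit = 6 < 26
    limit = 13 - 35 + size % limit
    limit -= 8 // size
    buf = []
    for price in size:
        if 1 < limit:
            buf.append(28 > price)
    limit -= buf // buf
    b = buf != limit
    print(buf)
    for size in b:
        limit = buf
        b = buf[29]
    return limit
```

4

Transformed code:
def build(buf):
    limit = 6 < 26
    limit = 13 - 35 + size % limit
    limit = limit - 8 // size
    buf = [28 > price for price in size if 1 < limit]
    limit = limit - buf // buf
    b = buf != limit
    print(buf)
    for size in b:
        limit = buf
        b = buf[29]
    return limit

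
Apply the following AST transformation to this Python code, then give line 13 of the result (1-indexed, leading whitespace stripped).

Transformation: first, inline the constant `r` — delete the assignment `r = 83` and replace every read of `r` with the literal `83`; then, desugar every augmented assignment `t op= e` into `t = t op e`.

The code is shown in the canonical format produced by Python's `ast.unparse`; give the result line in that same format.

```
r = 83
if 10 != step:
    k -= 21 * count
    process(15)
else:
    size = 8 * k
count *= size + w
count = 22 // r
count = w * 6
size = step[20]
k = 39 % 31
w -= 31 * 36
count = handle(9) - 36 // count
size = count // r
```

Transformed code:
if 10 != step:
    k = k - 21 * count
    process(15)
else:
    size = 8 * k
count = count * (size + w)
count = 22 // 83
count = w * 6
size = step[20]
k = 39 % 31
w = w - 31 * 36
count = handle(9) - 36 // count
size = count // 83

size = count // 83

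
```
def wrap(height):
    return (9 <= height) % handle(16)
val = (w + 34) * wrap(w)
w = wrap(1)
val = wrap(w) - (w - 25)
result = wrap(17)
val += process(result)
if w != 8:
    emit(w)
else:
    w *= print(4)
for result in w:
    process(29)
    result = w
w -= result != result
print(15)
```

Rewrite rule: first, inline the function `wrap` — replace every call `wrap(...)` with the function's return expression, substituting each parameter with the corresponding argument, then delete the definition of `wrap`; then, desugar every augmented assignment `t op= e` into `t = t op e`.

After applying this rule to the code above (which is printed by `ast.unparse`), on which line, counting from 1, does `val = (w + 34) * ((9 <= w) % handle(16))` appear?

Transformed code:
val = (w + 34) * ((9 <= w) % handle(16))
w = (9 <= 1) % handle(16)
val = (9 <= w) % handle(16) - (w - 25)
result = (9 <= 17) % handle(16)
val = val + process(result)
if w != 8:
    emit(w)
else:
    w = w * print(4)
for result in w:
    process(29)
    result = w
w = w - (result != result)
print(15)

1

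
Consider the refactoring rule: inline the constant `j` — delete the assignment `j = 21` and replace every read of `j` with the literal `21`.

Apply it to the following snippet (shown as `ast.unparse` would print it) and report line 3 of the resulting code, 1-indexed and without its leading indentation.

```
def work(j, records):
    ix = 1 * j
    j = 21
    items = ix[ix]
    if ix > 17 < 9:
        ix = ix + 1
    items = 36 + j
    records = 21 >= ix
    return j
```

items = ix[ix]

Transformed code:
def work(j, records):
    ix = 1 * 21
    items = ix[ix]
    if ix > 17 < 9:
        ix = ix + 1
    items = 36 + 21
    records = 21 >= ix
    return 21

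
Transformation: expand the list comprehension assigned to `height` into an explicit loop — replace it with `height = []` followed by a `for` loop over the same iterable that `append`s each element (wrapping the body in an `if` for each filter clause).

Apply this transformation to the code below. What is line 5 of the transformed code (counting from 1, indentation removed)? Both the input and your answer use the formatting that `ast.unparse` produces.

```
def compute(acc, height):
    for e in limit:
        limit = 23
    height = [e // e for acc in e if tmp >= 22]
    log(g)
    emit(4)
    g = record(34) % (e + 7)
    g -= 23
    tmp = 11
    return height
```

Transformed code:
def compute(acc, height):
    for e in limit:
        limit = 23
    height = []
    for acc in e:
        if tmp >= 22:
            height.append(e // e)
    log(g)
    emit(4)
    g = record(34) % (e + 7)
    g -= 23
    tmp = 11
    return height

for acc in e:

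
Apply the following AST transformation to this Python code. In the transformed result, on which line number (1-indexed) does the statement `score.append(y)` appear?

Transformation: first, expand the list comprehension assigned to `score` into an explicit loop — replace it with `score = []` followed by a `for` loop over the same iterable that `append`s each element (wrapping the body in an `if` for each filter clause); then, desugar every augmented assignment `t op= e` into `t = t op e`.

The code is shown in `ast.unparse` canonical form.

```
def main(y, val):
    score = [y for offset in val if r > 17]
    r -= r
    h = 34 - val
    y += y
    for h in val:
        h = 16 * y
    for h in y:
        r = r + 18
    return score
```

Transformed code:
def main(y, val):
    score = []
    for offset in val:
        if r > 17:
            score.append(y)
    r = r - r
    h = 34 - val
    y = y + y
    for h in val:
        h = 16 * y
    for h in y:
        r = r + 18
    return score

5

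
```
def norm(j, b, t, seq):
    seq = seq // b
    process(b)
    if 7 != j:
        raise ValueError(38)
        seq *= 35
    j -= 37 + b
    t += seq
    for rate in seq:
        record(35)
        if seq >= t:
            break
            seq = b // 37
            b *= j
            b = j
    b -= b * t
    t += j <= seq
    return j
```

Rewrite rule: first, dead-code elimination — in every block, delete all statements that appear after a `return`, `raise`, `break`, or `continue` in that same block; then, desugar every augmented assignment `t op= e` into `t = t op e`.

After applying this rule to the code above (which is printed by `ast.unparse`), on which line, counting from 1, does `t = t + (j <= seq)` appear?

Transformed code:
def norm(j, b, t, seq):
    seq = seq // b
    process(b)
    if 7 != j:
        raise ValueError(38)
    j = j - (37 + b)
    t = t + seq
    for rate in seq:
        record(35)
        if seq >= t:
            break
    b = b - b * t
    t = t + (j <= seq)
    return j

13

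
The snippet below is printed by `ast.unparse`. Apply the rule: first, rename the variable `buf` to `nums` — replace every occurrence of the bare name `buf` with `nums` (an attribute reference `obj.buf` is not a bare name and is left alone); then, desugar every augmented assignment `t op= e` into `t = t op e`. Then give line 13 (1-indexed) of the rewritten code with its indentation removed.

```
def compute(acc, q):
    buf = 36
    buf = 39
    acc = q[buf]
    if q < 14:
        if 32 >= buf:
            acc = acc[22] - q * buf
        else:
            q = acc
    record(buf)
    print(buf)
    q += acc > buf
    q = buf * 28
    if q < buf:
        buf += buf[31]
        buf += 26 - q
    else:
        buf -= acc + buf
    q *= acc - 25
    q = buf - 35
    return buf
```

q = nums * 28

Transformed code:
def compute(acc, q):
    nums = 36
    nums = 39
    acc = q[nums]
    if q < 14:
        if 32 >= nums:
            acc = acc[22] - q * nums
        else:
            q = acc
    record(nums)
    print(nums)
    q = q + (acc > nums)
    q = nums * 28
    if q < nums:
        nums = nums + nums[31]
        nums = nums + (26 - q)
    else:
        nums = nums - (acc + nums)
    q = q * (acc - 25)
    q = nums - 35
    return nums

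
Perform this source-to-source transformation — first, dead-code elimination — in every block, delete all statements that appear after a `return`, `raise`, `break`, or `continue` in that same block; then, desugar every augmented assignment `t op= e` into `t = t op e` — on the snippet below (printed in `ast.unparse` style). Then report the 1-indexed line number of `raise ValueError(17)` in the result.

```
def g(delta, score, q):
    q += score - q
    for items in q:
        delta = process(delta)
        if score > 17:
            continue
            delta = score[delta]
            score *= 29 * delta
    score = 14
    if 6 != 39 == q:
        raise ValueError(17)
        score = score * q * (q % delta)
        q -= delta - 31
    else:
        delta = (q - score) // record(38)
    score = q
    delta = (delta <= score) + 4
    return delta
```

9

Transformed code:
def g(delta, score, q):
    q = q + (score - q)
    for items in q:
        delta = process(delta)
        if score > 17:
            continue
    score = 14
    if 6 != 39 == q:
        raise ValueError(17)
    else:
        delta = (q - score) // record(38)
    score = q
    delta = (delta <= score) + 4
    return delta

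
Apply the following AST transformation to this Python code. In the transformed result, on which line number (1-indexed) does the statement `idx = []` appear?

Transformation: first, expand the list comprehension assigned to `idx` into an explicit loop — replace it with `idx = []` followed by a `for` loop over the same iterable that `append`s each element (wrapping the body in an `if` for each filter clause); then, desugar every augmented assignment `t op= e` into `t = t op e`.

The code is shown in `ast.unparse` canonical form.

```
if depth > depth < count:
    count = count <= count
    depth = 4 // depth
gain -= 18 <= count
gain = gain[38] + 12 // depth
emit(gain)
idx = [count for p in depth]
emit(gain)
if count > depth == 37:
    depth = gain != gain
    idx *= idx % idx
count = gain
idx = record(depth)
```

Transformed code:
if depth > depth < count:
    count = count <= count
    depth = 4 // depth
gain = gain - (18 <= count)
gain = gain[38] + 12 // depth
emit(gain)
idx = []
for p in depth:
    idx.append(count)
emit(gain)
if count > depth == 37:
    depth = gain != gain
    idx = idx * (idx % idx)
count = gain
idx = record(depth)

7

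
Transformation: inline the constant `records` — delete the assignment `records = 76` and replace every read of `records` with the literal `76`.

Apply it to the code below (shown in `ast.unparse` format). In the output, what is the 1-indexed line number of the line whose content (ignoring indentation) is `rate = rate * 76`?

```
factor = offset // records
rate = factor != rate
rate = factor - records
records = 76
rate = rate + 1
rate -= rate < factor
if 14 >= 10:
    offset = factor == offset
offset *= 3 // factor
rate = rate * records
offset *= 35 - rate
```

9

Transformed code:
factor = offset // 76
rate = factor != rate
rate = factor - 76
rate = rate + 1
rate -= rate < factor
if 14 >= 10:
    offset = factor == offset
offset *= 3 // factor
rate = rate * 76
offset *= 35 - rate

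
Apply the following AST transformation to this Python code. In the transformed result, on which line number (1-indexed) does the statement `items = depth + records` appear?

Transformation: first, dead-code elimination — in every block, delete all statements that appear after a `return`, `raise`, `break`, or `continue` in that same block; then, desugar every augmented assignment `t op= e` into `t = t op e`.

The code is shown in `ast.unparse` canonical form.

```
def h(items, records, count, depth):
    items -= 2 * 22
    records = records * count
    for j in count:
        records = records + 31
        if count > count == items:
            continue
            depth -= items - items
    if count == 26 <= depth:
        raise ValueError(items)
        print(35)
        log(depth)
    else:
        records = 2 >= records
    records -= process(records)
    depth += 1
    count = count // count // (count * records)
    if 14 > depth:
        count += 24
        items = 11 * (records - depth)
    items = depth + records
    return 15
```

18

Transformed code:
def h(items, records, count, depth):
    items = items - 2 * 22
    records = records * count
    for j in count:
        records = records + 31
        if count > count == items:
            continue
    if count == 26 <= depth:
        raise ValueError(items)
    else:
        records = 2 >= records
    records = records - process(records)
    depth = depth + 1
    count = count // count // (count * records)
    if 14 > depth:
        count = count + 24
        items = 11 * (records - depth)
    items = depth + records
    return 15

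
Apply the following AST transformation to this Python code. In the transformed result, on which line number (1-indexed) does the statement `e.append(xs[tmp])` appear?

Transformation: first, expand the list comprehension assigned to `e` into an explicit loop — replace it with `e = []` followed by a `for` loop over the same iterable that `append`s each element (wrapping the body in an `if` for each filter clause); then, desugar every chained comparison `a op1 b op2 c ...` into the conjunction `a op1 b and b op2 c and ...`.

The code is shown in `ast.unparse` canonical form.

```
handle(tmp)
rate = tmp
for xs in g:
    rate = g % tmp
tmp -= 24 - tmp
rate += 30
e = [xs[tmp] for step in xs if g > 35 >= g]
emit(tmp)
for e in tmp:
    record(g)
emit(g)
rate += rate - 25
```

Transformed code:
handle(tmp)
rate = tmp
for xs in g:
    rate = g % tmp
tmp -= 24 - tmp
rate += 30
e = []
for step in xs:
    if g > 35 and 35 >= g:
        e.append(xs[tmp])
emit(tmp)
for e in tmp:
    record(g)
emit(g)
rate += rate - 25

10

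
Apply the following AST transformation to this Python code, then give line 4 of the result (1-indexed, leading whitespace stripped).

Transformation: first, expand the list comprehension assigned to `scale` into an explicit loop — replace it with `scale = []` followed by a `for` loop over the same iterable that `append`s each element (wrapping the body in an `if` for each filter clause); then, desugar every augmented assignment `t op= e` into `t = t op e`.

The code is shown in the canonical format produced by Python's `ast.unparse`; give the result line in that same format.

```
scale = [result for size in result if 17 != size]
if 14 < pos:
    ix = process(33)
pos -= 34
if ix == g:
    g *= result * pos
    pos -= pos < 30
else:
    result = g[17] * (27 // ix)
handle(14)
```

scale.append(result)

Transformed code:
scale = []
for size in result:
    if 17 != size:
        scale.append(result)
if 14 < pos:
    ix = process(33)
pos = pos - 34
if ix == g:
    g = g * (result * pos)
    pos = pos - (pos < 30)
else:
    result = g[17] * (27 // ix)
handle(14)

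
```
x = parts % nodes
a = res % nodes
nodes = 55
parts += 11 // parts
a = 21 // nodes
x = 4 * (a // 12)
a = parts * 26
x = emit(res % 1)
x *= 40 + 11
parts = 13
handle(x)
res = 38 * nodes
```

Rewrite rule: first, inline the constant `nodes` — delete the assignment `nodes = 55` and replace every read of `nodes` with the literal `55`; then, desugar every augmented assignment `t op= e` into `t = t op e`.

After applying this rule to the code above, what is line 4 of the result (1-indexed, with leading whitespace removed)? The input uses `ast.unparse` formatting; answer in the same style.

Transformed code:
x = parts % 55
a = res % 55
parts = parts + 11 // parts
a = 21 // 55
x = 4 * (a // 12)
a = parts * 26
x = emit(res % 1)
x = x * (40 + 11)
parts = 13
handle(x)
res = 38 * 55

a = 21 // 55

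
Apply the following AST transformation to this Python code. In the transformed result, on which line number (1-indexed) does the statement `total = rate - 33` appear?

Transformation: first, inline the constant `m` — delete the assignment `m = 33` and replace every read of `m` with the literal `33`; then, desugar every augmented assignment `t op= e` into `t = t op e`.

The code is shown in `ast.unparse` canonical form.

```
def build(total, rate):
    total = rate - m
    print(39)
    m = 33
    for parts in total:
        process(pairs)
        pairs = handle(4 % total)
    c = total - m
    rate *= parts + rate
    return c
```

2

Transformed code:
def build(total, rate):
    total = rate - 33
    print(39)
    for parts in total:
        process(pairs)
        pairs = handle(4 % total)
    c = total - 33
    rate = rate * (parts + rate)
    return c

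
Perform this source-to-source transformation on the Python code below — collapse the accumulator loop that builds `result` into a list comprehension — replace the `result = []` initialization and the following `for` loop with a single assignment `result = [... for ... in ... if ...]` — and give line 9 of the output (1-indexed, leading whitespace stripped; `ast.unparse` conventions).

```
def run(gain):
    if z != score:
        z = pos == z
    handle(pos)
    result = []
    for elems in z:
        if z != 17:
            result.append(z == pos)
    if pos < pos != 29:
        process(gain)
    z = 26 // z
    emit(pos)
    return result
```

emit(pos)

Transformed code:
def run(gain):
    if z != score:
        z = pos == z
    handle(pos)
    result = [z == pos for elems in z if z != 17]
    if pos < pos != 29:
        process(gain)
    z = 26 // z
    emit(pos)
    return result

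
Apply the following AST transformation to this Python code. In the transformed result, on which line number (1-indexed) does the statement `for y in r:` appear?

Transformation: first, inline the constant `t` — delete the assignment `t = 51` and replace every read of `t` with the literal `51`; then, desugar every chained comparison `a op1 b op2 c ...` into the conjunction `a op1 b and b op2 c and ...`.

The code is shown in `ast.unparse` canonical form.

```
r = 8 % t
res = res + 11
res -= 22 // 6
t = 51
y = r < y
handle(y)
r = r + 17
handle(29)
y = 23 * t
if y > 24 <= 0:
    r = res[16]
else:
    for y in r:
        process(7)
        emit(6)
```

Transformed code:
r = 8 % 51
res = res + 11
res -= 22 // 6
y = r < y
handle(y)
r = r + 17
handle(29)
y = 23 * 51
if y > 24 and 24 <= 0:
    r = res[16]
else:
    for y in r:
        process(7)
        emit(6)

12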